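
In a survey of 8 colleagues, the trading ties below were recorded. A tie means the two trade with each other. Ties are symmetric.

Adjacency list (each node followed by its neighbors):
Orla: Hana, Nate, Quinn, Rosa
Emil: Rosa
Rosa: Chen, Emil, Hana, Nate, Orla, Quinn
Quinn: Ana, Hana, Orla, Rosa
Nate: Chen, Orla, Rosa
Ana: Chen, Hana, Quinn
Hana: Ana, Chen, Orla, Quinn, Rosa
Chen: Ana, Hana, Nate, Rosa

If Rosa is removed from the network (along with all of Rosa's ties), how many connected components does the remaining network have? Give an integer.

2

Without Rosa, the remaining ties split the others into: {Ana, Chen, Hana, Nate, Orla, Quinn}; {Emil}.
That's 2 separate components.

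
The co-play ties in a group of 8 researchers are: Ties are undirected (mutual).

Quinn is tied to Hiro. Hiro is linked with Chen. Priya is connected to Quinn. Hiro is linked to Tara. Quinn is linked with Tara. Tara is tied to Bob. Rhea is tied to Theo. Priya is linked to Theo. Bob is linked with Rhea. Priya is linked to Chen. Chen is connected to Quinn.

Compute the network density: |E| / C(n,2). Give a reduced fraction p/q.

11/28

There are 11 edges and 8 nodes, so the maximum possible is C(8,2) = 28.
Density = 11/28.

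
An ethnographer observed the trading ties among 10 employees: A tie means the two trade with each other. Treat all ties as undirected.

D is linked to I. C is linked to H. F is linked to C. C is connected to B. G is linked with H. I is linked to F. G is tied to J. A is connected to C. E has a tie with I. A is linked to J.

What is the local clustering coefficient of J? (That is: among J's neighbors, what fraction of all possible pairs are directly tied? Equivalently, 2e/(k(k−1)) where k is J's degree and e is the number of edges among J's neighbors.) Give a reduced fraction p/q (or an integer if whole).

J's neighbors: A and G (k = 2).
Possible neighbor pairs: C(2,2) = 1. Edges among them: none → e = 0.
Clustering(J) = 0/1.

0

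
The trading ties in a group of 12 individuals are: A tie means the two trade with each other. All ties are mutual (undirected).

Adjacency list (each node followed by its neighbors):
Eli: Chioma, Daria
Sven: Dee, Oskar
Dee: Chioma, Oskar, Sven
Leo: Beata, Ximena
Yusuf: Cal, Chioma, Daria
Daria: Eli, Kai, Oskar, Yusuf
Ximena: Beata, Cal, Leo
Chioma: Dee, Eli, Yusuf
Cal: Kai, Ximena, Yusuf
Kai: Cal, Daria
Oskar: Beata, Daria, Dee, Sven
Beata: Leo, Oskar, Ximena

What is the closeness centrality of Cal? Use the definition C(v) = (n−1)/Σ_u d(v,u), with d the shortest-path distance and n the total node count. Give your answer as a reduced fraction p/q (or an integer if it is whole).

Distances from Cal: Beata:2, Chioma:2, Daria:2, Dee:3, Eli:3, Kai:1, Leo:2, Oskar:3, Sven:4, Ximena:1, Yusuf:1. Sum = 24.
n = 12, so closeness = 11/24.

11/24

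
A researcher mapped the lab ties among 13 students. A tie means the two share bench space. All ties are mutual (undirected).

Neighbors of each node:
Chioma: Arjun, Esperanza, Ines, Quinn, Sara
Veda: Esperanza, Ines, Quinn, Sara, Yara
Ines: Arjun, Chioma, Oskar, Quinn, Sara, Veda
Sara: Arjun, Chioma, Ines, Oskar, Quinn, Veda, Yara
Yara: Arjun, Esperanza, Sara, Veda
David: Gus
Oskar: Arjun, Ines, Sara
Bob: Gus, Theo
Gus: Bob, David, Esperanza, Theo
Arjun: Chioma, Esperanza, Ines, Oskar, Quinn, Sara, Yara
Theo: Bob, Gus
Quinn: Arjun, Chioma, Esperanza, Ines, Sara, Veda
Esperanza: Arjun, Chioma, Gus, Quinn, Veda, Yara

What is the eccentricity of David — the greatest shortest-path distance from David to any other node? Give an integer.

4

Distances from David: Arjun:3, Bob:2, Chioma:3, Esperanza:2, Gus:1, Ines:4, Oskar:4, Quinn:3, Sara:4, Theo:2, Veda:3, Yara:3.
The largest is 4 (to Sara, Ines, and Oskar), so the eccentricity of David is 4.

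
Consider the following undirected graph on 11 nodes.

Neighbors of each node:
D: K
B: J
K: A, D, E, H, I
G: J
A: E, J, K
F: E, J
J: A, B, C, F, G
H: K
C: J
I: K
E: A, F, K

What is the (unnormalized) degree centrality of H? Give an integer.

1

H is directly tied to K. That is 1 neighbor, so the degree of H is 1.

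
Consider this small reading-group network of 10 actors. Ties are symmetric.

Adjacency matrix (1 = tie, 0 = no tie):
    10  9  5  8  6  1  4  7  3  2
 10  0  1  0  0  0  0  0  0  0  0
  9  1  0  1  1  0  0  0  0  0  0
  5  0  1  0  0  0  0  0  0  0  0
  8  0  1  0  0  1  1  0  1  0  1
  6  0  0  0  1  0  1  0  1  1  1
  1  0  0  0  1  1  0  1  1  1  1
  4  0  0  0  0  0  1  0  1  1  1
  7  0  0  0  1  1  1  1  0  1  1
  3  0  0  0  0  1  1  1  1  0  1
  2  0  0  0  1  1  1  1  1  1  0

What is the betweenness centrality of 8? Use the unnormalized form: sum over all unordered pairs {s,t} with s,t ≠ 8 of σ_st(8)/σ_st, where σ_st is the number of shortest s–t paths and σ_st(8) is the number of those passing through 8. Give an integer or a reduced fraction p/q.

18

Pairs whose geodesics pass through 8 — 10–6: 1; 10–1: 1; 10–4: 3/3; 10–7: 1; 10–3: 4/4; 10–2: 1; 9–6: 1; 9–1: 1; 9–4: 3/3; 9–7: 1; 9–3: 4/4; 9–2: 1; 5–6: 1; 5–1: 1 … (+4 more pairs).
All other pairs contribute 0.
Summing the contributions gives betweenness(8) = 18.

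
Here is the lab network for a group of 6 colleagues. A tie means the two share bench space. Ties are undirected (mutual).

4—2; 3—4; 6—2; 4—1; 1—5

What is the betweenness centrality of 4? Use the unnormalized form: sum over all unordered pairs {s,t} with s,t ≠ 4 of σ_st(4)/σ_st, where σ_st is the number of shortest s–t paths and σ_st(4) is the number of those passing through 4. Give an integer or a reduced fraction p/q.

8

Pairs whose geodesics pass through 4 — 1–2: 1; 1–3: 1; 1–6: 1; 5–2: 1; 5–3: 1; 5–6: 1; 2–3: 1; 3–6: 1.
All other pairs contribute 0.
Summing the contributions gives betweenness(4) = 8.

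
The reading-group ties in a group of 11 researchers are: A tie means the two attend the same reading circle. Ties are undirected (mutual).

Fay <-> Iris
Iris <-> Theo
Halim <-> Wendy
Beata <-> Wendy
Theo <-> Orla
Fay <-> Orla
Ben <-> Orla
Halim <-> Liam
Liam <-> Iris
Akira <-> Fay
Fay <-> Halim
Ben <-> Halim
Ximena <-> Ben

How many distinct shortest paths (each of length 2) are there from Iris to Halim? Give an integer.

The shortest distance is 2. The length-2 paths are: Iris–Fay–Halim; Iris–Liam–Halim.
That gives 2 distinct shortest paths.

2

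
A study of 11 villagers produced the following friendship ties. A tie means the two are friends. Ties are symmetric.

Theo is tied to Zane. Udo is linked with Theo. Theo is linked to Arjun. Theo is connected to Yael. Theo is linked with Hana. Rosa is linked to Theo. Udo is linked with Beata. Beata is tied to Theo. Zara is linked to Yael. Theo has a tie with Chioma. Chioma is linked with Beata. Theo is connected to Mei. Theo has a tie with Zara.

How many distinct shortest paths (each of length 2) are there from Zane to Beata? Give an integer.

The shortest distance is 2, and the only length-2 path is Zane–Theo–Beata. So there is exactly 1 shortest path.

1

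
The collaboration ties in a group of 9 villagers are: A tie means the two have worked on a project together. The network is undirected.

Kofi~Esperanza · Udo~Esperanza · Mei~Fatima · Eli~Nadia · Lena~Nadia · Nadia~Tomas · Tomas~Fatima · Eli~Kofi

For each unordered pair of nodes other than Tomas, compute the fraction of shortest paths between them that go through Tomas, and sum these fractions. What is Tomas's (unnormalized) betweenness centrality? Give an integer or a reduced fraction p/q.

12

Pairs whose geodesics pass through Tomas — Lena–Mei: 1; Lena–Fatima: 1; Mei–Udo: 1; Mei–Eli: 1; Mei–Nadia: 1; Mei–Kofi: 1; Mei–Esperanza: 1; Fatima–Udo: 1; Fatima–Eli: 1; Fatima–Nadia: 1; Fatima–Kofi: 1; Fatima–Esperanza: 1.
All other pairs contribute 0.
Summing the contributions gives betweenness(Tomas) = 12.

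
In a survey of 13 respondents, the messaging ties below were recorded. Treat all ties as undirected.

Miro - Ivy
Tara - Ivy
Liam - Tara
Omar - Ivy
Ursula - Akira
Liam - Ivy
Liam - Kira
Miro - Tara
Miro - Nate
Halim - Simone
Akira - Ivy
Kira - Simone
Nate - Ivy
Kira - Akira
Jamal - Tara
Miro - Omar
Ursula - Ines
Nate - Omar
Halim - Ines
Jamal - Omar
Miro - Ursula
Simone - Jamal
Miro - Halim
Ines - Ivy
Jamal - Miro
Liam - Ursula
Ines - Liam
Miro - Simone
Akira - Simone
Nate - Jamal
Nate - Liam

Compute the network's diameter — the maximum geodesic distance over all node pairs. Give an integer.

3

Eccentricity of each node (its greatest distance to any other): Akira:2, Halim:2, Ines:3, Ivy:2, Jamal:3, Kira:3, Liam:2, Miro:2, Nate:2, Omar:3, Simone:2, Tara:2, Ursula:2.
The maximum eccentricity is 3, realized for instance by the pair Omar–Kira via Omar – Ivy – Akira – Kira. So the diameter is 3.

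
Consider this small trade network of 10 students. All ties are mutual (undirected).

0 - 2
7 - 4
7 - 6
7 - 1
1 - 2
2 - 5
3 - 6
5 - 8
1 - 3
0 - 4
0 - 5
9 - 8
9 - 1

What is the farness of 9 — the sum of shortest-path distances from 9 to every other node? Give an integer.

Distances from 9: 0:3, 1:1, 2:2, 3:2, 4:3, 5:2, 6:3, 7:2, 8:1.
Sum = 3 + 1 + 2 + 2 + 3 + 2 + 3 + 2 + 1 = 19.

19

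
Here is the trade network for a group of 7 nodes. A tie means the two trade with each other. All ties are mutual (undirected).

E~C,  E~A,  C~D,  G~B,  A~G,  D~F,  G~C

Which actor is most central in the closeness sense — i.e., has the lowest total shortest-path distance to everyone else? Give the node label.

Farness (sum of distances to all others) for each node — A:13, B:15, C:9, D:12, E:12, F:17, G:10.
The smallest farness is 9, for C, so C has the highest closeness.

C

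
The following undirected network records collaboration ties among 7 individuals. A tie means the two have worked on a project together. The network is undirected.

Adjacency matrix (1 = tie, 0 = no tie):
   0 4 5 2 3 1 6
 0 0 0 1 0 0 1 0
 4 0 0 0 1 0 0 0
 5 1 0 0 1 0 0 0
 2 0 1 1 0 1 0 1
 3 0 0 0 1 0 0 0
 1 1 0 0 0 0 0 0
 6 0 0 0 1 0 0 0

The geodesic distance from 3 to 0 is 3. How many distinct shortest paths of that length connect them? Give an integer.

The shortest distance is 3, and the only length-3 path is 3–2–5–0. So there is exactly 1 shortest path.

1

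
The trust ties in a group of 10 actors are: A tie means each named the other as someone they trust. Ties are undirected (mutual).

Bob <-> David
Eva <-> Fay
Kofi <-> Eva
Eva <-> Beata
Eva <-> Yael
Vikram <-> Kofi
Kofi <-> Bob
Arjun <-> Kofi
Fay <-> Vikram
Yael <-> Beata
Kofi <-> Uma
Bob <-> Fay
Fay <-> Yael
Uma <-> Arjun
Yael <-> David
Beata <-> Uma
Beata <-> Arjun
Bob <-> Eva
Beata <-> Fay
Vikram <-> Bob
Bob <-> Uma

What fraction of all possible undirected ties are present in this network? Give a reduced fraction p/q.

There are 21 edges and 10 nodes, so the maximum possible is C(10,2) = 45.
Density = 21/45 = 7/15.

7/15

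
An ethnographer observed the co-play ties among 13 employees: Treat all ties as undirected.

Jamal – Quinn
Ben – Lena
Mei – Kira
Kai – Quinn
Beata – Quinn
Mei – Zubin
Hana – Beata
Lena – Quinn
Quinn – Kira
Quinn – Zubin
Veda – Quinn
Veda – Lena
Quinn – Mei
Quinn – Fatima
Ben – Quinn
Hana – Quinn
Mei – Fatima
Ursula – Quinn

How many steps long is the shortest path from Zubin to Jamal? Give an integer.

One shortest route is Zubin – Quinn – Jamal, which uses 2 edges, and Zubin and Jamal are not directly tied, so nothing shorter exists. So d(Zubin,Jamal) = 2.

2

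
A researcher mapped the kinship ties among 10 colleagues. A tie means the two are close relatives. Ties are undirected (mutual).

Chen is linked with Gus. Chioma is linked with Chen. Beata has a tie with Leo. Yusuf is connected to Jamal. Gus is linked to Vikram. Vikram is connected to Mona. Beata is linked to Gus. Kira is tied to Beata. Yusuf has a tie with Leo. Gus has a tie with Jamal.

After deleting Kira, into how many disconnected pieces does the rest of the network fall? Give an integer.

Kira's neighbors (Beata) remain reachable from one another through other ties, so the rest of the network stays in one piece.

1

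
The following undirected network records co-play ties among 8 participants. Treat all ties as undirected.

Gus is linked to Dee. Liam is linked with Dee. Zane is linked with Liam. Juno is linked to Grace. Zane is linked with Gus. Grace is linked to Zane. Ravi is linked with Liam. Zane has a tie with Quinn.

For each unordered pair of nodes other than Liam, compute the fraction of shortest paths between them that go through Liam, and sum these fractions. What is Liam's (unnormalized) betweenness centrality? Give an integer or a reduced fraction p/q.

Pairs whose geodesics pass through Liam — Dee–Juno: 1/2; Dee–Grace: 1/2; Dee–Quinn: 1/2; Dee–Ravi: 1; Dee–Zane: 1/2; Juno–Ravi: 1; Grace–Ravi: 1; Gus–Ravi: 2/2; Quinn–Ravi: 1; Ravi–Zane: 1.
All other pairs contribute 0.
Summing the contributions gives betweenness(Liam) = 8.

8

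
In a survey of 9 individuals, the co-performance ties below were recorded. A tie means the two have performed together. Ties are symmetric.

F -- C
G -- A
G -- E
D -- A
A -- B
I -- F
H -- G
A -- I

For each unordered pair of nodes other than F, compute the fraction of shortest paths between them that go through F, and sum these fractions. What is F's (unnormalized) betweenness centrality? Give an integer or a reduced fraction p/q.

7

Pairs whose geodesics pass through F — C–H: 1; C–G: 1; C–A: 1; C–D: 1; C–E: 1; C–I: 1; C–B: 1.
All other pairs contribute 0.
Summing the contributions gives betweenness(F) = 7.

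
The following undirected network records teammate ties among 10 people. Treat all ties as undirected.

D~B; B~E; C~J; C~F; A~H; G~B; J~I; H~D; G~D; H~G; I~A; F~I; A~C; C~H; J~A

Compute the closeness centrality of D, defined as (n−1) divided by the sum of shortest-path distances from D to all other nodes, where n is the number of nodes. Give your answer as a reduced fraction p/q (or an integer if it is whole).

1/2

Distances from D: A:2, B:1, C:2, E:2, F:3, G:1, H:1, I:3, J:3. Sum = 18.
n = 10, so closeness = 9/18 = 1/2.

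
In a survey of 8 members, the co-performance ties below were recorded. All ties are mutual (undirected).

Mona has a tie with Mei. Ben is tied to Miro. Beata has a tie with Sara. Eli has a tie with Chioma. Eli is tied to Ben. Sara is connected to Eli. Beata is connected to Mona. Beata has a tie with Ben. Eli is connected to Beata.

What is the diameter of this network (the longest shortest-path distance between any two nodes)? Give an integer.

Eccentricity of each node (its greatest distance to any other): Beata:2, Ben:3, Chioma:4, Eli:3, Mei:4, Miro:4, Mona:3, Sara:3.
The maximum eccentricity is 4, realized for instance by the pair Mei–Miro via Mei – Mona – Beata – Ben – Miro. So the diameter is 4.

4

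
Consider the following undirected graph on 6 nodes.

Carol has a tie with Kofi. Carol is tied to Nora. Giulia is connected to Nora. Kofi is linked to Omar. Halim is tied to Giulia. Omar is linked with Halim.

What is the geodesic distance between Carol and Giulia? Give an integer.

2

One shortest route is Carol – Nora – Giulia, which uses 2 edges, and Carol and Giulia are not directly tied, so nothing shorter exists. So d(Carol,Giulia) = 2.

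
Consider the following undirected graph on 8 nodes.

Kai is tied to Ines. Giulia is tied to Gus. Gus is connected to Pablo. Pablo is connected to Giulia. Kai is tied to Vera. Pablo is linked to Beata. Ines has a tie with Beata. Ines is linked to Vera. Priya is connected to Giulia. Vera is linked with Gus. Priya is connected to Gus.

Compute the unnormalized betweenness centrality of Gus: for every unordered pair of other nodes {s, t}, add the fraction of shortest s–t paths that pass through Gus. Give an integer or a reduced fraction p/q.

Pairs whose geodesics pass through Gus — Ines–Priya: 1; Ines–Giulia: 1/2; Vera–Priya: 1; Vera–Pablo: 1; Vera–Giulia: 1; Kai–Priya: 1; Kai–Pablo: 1/2; Kai–Giulia: 1; Priya–Beata: 1/2; Priya–Pablo: 1/2.
All other pairs contribute 0.
Summing the contributions gives betweenness(Gus) = 8.

8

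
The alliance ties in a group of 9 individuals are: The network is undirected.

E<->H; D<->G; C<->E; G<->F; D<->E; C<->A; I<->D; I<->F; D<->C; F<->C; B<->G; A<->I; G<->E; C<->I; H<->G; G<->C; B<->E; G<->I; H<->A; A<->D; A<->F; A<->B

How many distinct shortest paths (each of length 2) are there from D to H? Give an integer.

3

The shortest distance is 2. The length-2 paths are: D–A–H; D–E–H; D–G–H.
That gives 3 distinct shortest paths.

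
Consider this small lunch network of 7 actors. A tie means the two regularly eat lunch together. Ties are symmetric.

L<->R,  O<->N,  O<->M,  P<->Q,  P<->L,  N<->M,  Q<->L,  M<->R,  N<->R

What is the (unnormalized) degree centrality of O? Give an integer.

O is directly tied to M and N. That is 2 neighbors, so the degree of O is 2.

2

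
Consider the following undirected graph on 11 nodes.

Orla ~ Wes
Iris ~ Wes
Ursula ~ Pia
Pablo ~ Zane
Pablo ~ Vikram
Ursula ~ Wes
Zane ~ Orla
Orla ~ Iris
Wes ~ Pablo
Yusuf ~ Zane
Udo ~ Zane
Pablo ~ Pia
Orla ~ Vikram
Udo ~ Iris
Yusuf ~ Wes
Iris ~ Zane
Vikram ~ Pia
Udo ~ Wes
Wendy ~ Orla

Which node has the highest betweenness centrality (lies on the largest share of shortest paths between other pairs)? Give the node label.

Wes

Unnormalized betweenness of each node: Iris:37/30, Orla:763/60, Pablo:173/30, Pia:5/3, Udo:11/30, Ursula:17/12, Vikram:35/12, Wendy:0, Wes:139/10, Yusuf:11/30, Zane:133/20.
Wes has the largest value, 139/10, making it the main broker — the node through which the most shortest paths run.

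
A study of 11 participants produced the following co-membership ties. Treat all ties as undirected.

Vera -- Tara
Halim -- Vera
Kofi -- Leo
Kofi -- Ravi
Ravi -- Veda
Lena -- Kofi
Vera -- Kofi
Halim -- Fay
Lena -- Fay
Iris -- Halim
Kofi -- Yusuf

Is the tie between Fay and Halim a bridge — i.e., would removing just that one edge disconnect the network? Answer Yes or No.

No

Even without that edge, Fay still reaches Halim via Fay – Lena – Kofi – Vera – Halim, so the network stays connected. Not a bridge.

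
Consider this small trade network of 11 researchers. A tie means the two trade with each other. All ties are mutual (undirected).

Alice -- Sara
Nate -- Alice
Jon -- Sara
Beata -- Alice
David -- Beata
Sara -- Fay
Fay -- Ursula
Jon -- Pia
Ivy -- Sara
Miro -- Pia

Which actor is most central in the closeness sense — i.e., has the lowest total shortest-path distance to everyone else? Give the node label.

Farness (sum of distances to all others) for each node — Alice:21, Beata:28, David:37, Fay:25, Ivy:27, Jon:23, Miro:39, Nate:30, Pia:30, Sara:18, Ursula:34.
The smallest farness is 18, for Sara, so Sara has the highest closeness.

Sara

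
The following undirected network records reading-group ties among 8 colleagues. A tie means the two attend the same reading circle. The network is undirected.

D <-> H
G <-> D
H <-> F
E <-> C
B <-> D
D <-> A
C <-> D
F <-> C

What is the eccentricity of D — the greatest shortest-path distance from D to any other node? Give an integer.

Distances from D: A:1, B:1, C:1, E:2, F:2, G:1, H:1.
The largest is 2 (to F and E), so the eccentricity of D is 2.

2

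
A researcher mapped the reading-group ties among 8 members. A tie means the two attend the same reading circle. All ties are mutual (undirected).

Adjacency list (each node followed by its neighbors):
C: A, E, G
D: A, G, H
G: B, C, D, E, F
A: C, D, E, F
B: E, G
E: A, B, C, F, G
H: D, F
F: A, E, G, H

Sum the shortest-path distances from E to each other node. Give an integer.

9

Distances from E: A:1, B:1, C:1, D:2, F:1, G:1, H:2.
Sum = 1 + 1 + 1 + 2 + 1 + 1 + 2 = 9.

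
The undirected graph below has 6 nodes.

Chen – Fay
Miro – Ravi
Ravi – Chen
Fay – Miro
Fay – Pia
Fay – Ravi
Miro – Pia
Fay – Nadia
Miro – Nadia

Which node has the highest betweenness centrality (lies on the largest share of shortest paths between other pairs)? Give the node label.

Unnormalized betweenness of each node: Chen:0, Fay:4, Miro:3/2, Nadia:0, Pia:0, Ravi:1/2.
Fay has the largest value, 4, making it the main broker — the node through which the most shortest paths run.

Fay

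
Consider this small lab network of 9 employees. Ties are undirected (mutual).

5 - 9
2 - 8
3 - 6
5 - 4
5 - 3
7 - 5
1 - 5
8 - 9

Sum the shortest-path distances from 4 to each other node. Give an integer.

19

Distances from 4: 1:2, 2:4, 3:2, 5:1, 6:3, 7:2, 8:3, 9:2.
Sum = 2 + 4 + 2 + 1 + 3 + 2 + 3 + 2 = 19.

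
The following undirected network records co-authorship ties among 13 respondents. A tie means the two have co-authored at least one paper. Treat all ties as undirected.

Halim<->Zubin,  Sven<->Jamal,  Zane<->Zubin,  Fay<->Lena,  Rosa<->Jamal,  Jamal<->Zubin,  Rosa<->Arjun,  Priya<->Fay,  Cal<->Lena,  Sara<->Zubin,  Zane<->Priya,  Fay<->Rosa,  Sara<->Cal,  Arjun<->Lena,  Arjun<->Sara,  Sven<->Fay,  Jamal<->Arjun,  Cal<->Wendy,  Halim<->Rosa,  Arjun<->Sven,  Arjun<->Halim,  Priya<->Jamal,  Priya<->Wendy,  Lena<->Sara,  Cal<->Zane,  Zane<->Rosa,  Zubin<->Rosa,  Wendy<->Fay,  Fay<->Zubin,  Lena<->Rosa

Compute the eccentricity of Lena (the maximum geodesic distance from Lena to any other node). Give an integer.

2

Distances from Lena: Arjun:1, Cal:1, Fay:1, Halim:2, Jamal:2, Priya:2, Rosa:1, Sara:1, Sven:2, Wendy:2, Zane:2, Zubin:2.
The largest is 2 (to Wendy, Zubin, Sven, Priya, Zane, Halim, and Jamal), so the eccentricity of Lena is 2.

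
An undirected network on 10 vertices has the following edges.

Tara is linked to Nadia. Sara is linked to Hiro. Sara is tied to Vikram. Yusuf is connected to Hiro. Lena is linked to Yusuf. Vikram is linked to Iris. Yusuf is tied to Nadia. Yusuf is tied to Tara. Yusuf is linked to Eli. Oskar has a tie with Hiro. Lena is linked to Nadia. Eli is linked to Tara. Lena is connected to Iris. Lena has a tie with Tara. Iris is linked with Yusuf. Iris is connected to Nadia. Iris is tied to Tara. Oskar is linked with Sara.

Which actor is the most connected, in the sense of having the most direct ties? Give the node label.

Degrees — Eli:2, Hiro:3, Iris:5, Lena:4, Nadia:4, Oskar:2, Sara:3, Tara:5, Vikram:2, Yusuf:6.
The maximum is 6, attained only by Yusuf.

Yusuf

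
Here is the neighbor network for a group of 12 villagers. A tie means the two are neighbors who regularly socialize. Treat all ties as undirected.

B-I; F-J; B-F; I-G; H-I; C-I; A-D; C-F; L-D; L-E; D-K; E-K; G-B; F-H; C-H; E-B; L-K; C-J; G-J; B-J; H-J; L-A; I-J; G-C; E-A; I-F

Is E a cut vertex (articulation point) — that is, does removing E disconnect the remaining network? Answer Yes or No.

Removing E leaves {A, D, K, and L} with no path to {B, C, F, G, H, I, and J}, so the network splits into 2 components. E is a cut vertex.

Yes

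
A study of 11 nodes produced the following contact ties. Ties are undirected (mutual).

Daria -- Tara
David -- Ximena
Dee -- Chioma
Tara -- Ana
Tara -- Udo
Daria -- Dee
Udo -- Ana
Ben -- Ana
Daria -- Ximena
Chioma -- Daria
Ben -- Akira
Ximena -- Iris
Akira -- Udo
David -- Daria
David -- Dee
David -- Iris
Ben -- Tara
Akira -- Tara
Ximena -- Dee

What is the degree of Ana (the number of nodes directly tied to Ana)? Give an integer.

Ana is directly tied to Ben, Tara, and Udo. That is 3 neighbors, so the degree of Ana is 3.

3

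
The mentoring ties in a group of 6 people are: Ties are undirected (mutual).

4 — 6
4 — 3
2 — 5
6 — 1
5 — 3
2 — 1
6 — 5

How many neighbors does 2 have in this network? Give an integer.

2

2 is directly tied to 1 and 5. That is 2 neighbors, so the degree of 2 is 2.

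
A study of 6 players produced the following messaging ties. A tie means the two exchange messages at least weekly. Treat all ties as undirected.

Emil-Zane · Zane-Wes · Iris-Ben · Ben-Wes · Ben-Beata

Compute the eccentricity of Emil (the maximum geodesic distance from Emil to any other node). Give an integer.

Distances from Emil: Beata:4, Ben:3, Iris:4, Wes:2, Zane:1.
The largest is 4 (to Beata and Iris), so the eccentricity of Emil is 4.

4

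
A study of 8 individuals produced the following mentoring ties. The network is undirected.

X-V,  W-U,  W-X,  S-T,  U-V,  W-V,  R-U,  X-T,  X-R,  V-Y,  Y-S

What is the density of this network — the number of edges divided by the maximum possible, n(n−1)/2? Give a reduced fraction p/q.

There are 11 edges and 8 nodes, so the maximum possible is C(8,2) = 28.
Density = 11/28.

11/28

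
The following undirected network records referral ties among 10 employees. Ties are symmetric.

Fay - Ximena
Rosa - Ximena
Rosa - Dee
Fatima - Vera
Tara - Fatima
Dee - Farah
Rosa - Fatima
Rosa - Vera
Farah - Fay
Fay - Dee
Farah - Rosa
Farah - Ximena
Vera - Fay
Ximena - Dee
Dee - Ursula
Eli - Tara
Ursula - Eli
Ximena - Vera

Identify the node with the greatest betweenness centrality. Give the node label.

Unnormalized betweenness of each node: Dee:37/4, Eli:2, Farah:1/4, Fatima:7, Fay:1, Rosa:6, Tara:3, Ursula:5, Vera:13/4, Ximena:5/4.
Dee has the largest value, 37/4, making it the main broker — the node through which the most shortest paths run.

Dee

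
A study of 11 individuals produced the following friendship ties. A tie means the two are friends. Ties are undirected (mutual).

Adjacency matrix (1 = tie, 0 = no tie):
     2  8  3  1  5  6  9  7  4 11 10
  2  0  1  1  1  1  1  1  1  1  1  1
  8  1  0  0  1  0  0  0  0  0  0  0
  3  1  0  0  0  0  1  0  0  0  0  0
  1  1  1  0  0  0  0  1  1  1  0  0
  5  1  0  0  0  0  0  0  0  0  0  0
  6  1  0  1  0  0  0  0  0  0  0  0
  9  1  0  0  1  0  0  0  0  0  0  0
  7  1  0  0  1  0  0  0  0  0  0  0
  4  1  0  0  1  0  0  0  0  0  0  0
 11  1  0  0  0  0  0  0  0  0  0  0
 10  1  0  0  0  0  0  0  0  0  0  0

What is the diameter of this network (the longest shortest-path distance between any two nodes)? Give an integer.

2

Eccentricity of each node (its greatest distance to any other): 1:2, 2:1, 3:2, 4:2, 5:2, 6:2, 7:2, 8:2, 9:2, 10:2, 11:2.
The maximum eccentricity is 2, realized for instance by the pair 8–3 via 8 – 2 – 3. So the diameter is 2.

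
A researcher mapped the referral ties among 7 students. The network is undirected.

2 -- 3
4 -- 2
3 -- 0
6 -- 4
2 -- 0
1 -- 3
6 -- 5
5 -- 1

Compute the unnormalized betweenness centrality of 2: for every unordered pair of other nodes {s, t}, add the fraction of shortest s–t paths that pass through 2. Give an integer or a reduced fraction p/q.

Pairs whose geodesics pass through 2 — 6–0: 1; 6–3: 1/2; 4–0: 1; 4–3: 1; 4–1: 1/2.
All other pairs contribute 0.
Summing the contributions gives betweenness(2) = 4.

4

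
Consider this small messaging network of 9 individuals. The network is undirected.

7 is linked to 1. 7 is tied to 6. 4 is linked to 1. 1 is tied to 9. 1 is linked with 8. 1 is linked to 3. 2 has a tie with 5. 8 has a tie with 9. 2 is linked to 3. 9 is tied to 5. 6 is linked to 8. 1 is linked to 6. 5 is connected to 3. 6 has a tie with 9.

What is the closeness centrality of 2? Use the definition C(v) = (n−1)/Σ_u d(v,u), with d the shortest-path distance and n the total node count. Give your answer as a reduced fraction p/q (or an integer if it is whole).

Distances from 2: 1:2, 3:1, 4:3, 5:1, 6:3, 7:3, 8:3, 9:2. Sum = 18.
n = 9, so closeness = 8/18 = 4/9.

4/9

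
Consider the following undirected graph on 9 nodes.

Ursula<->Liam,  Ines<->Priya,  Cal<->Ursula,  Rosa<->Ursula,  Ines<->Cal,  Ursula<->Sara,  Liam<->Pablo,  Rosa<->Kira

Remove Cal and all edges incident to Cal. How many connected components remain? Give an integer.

Without Cal, the remaining ties split the others into: {Kira, Liam, Pablo, Rosa, Sara, Ursula}; {Ines, Priya}.
That's 2 separate components.

2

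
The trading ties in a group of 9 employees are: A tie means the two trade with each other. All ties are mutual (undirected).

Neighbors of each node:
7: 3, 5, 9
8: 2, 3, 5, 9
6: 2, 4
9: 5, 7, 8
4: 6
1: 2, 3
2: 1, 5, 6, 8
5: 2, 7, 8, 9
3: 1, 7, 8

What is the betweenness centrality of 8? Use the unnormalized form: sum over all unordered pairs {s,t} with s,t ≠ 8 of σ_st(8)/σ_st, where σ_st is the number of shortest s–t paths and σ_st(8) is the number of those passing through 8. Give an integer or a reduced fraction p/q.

Pairs whose geodesics pass through 8 — 6–3: 1/2; 6–9: 1/2; 3–2: 1/2; 3–5: 1/2; 3–9: 1/2; 3–4: 1/2; 2–9: 1/2; 9–4: 1/2; 9–1: 2/4.
All other pairs contribute 0.
Summing the contributions gives betweenness(8) = 9/2.

9/2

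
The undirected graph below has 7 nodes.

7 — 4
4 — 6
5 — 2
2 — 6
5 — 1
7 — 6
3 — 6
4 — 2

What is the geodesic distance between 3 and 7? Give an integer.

2

One shortest route is 3 – 6 – 7, which uses 2 edges, and 3 and 7 are not directly tied, so nothing shorter exists. So d(3,7) = 2.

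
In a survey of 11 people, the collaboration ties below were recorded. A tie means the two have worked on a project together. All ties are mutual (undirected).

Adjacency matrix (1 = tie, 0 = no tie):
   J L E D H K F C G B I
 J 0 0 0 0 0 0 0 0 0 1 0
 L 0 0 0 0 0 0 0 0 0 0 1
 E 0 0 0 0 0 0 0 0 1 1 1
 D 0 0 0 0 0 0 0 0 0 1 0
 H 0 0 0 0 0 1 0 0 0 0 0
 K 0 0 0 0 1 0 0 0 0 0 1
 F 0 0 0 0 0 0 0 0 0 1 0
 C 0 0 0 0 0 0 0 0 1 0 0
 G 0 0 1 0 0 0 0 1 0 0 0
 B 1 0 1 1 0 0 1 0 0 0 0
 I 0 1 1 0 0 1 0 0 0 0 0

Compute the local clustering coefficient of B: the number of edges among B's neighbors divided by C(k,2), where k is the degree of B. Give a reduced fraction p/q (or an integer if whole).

B's neighbors: D, E, F, and J (k = 4).
Possible neighbor pairs: C(4,2) = 6. Edges among them: none → e = 0.
Clustering(B) = 0/6 = 0.

0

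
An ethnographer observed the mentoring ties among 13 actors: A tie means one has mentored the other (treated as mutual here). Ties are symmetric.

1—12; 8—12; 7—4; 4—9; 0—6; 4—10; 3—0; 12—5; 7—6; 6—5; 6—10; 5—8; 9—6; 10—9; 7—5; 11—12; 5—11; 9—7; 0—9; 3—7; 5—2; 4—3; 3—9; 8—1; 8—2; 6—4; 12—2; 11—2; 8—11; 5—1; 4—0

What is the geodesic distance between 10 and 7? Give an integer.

One shortest route is 10 – 9 – 7, which uses 2 edges, and 10 and 7 are not directly tied, so nothing shorter exists. So d(10,7) = 2.

2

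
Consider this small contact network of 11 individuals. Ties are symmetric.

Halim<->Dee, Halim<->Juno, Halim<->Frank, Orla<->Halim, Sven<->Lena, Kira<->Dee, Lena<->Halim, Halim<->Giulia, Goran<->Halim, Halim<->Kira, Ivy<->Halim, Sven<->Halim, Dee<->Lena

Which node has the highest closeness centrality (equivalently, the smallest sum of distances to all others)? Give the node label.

Farness (sum of distances to all others) for each node — Dee:17, Frank:19, Giulia:19, Goran:19, Halim:10, Ivy:19, Juno:19, Kira:18, Lena:17, Orla:19, Sven:18.
The smallest farness is 10, for Halim, so Halim has the highest closeness.

Halim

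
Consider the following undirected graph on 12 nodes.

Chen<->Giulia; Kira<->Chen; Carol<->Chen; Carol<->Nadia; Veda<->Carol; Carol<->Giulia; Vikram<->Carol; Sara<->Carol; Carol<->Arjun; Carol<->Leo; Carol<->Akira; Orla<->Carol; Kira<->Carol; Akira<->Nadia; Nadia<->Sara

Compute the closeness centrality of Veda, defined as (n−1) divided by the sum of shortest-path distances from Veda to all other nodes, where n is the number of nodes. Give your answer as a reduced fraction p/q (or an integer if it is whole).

11/21

Distances from Veda: Akira:2, Arjun:2, Carol:1, Chen:2, Giulia:2, Kira:2, Leo:2, Nadia:2, Orla:2, Sara:2, Vikram:2. Sum = 21.
n = 12, so closeness = 11/21.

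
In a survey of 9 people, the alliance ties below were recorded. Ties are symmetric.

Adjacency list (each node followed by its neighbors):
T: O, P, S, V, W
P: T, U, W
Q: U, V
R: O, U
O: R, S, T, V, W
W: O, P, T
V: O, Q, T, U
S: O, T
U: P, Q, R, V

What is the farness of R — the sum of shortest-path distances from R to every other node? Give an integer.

Distances from R: O:1, P:2, Q:2, S:2, T:2, U:1, V:2, W:2.
Sum = 1 + 2 + 2 + 2 + 2 + 1 + 2 + 2 = 14.

14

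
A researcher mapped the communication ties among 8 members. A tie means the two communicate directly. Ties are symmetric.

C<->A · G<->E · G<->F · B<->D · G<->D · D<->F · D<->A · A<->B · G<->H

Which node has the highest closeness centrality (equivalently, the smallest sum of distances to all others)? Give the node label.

Farness (sum of distances to all others) for each node — A:13, B:14, C:19, D:10, E:17, F:13, G:11, H:17.
The smallest farness is 10, for D, so D has the highest closeness.

D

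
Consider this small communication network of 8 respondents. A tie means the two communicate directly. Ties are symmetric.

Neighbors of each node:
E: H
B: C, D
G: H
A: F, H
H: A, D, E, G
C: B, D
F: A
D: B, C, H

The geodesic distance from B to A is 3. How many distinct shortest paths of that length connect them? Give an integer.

The shortest distance is 3, and the only length-3 path is B–D–H–A. So there is exactly 1 shortest path.

1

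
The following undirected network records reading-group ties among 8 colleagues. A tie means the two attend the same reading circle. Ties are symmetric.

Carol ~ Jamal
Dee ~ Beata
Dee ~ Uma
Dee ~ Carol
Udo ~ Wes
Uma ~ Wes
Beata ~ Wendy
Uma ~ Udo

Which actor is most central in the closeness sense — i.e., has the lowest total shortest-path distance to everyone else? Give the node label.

Dee

Farness (sum of distances to all others) for each node — Beata:15, Carol:15, Dee:11, Jamal:21, Udo:18, Uma:13, Wendy:21, Wes:18.
The smallest farness is 11, for Dee, so Dee has the highest closeness.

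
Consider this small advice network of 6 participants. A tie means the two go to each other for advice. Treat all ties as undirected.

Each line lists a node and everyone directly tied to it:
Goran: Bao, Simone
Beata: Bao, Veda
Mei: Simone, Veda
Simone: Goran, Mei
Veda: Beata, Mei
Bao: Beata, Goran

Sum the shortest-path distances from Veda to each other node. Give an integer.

Distances from Veda: Bao:2, Beata:1, Goran:3, Mei:1, Simone:2.
Sum = 2 + 1 + 3 + 1 + 2 = 9.

9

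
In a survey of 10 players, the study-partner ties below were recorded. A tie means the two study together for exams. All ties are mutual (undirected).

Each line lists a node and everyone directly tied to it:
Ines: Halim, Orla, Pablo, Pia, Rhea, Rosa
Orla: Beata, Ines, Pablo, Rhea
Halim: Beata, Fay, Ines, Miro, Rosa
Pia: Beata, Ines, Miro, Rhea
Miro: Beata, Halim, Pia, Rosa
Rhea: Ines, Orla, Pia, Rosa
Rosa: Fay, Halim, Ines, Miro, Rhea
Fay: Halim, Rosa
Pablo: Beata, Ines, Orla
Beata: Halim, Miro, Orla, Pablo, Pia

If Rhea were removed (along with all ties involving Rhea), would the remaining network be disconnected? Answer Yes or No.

Even without Rhea, every remaining node can still reach every other (the residual graph is connected), so Rhea is not a cut vertex.

No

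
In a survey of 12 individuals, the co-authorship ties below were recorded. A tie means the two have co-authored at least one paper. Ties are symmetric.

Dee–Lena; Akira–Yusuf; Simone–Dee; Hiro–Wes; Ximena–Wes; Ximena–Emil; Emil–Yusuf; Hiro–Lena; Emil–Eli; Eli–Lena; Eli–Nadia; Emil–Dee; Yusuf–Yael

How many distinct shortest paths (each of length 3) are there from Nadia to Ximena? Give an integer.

1

The shortest distance is 3, and the only length-3 path is Nadia–Eli–Emil–Ximena. So there is exactly 1 shortest path.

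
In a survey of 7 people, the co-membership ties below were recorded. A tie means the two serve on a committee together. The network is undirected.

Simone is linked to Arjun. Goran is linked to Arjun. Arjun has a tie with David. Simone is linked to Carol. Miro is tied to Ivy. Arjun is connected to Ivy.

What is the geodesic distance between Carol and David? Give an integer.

3

One shortest route is Carol – Simone – Arjun – David, which uses 3 edges, and at distance 2 from Carol we only reach {Arjun}, which does not include David. So d(Carol,David) = 3.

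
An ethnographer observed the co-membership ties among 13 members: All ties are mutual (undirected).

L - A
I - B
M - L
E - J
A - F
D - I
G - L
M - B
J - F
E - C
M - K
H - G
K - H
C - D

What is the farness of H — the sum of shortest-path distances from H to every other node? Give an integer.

Distances from H: A:3, B:3, C:6, D:5, E:6, F:4, G:1, I:4, J:5, K:1, L:2, M:2.
Sum = 3 + 3 + 6 + 5 + 6 + 4 + 1 + 4 + 5 + 1 + 2 + 2 = 42.

42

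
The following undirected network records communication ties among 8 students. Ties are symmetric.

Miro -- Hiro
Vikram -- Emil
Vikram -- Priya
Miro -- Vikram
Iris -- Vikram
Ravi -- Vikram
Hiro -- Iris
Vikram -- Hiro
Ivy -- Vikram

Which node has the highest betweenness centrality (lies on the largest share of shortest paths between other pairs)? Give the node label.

Vikram

Unnormalized betweenness of each node: Emil:0, Hiro:1/2, Iris:0, Ivy:0, Miro:0, Priya:0, Ravi:0, Vikram:37/2.
Vikram has the largest value, 37/2, making it the main broker — the node through which the most shortest paths run.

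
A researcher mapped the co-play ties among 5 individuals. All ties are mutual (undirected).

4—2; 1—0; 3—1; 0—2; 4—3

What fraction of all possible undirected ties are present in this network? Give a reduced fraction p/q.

There are 5 edges and 5 nodes, so the maximum possible is C(5,2) = 10.
Density = 5/10 = 1/2.

1/2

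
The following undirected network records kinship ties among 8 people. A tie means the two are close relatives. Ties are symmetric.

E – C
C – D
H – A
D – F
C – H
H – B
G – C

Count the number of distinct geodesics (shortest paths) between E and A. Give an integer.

The shortest distance is 3, and the only length-3 path is E–C–H–A. So there is exactly 1 shortest path.

1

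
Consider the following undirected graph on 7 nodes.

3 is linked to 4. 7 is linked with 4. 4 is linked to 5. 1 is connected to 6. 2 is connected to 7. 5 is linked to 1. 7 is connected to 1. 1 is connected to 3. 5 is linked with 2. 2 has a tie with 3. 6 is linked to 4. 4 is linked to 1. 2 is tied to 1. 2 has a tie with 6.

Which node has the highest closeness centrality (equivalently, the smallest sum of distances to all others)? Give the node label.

Farness (sum of distances to all others) for each node — 1:6, 2:7, 3:9, 4:7, 5:9, 6:9, 7:9.
The smallest farness is 6, for 1, so 1 has the highest closeness.

1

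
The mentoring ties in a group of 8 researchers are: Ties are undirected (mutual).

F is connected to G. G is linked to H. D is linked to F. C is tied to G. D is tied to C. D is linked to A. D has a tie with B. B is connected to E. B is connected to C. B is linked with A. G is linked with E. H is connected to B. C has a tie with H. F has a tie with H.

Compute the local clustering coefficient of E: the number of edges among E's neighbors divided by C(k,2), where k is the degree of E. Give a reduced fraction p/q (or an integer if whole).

0

E's neighbors: B and G (k = 2).
Possible neighbor pairs: C(2,2) = 1. Edges among them: none → e = 0.
Clustering(E) = 0/1.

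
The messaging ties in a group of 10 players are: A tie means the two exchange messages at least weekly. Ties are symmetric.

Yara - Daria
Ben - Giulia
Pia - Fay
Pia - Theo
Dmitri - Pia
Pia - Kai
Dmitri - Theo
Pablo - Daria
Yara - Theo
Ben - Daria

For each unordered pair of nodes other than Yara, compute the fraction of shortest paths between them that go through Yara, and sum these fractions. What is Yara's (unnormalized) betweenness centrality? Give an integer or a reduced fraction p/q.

Pairs whose geodesics pass through Yara — Dmitri–Daria: 1; Dmitri–Ben: 1; Dmitri–Pablo: 1; Dmitri–Giulia: 1; Pia–Daria: 1; Pia–Ben: 1; Pia–Pablo: 1; Pia–Giulia: 1; Fay–Daria: 1; Fay–Ben: 1; Fay–Pablo: 1; Fay–Giulia: 1; Daria–Kai: 1; Daria–Theo: 1 … (+6 more pairs).
All other pairs contribute 0.
Summing the contributions gives betweenness(Yara) = 20.

20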